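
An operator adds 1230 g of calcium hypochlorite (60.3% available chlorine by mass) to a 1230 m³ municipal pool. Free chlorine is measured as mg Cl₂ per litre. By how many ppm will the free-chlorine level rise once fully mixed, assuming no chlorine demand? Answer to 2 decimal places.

Volume: 1230 m³ = 1,230,000 L.
Available chlorine delivered: 1230 g × 0.603 = 741.7 g as Cl₂.
Concentration rise: 741.7 g / 1,230,000 L = 0.603 mg/L = 0.60 ppm.

0.60 ppm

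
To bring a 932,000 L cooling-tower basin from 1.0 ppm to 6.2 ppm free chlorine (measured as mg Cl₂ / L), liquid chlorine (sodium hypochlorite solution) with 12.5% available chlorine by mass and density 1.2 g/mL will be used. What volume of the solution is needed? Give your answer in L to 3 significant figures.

32.3 L

Chlorine deficit: 6.2 − 1.0 = 5.2 ppm = 5.2 mg/L as Cl₂.
Cl₂ equivalent needed: 5.2 mg/L × 932,000 L = 4,846,000 mg = 4846 g.
Product at 12.5% available chlorine: 4846 / 0.125 = 38,770 g.
Volume at density 1.2 g/mL: 38,770 g ÷ 1.2 g/mL = 32,310 mL.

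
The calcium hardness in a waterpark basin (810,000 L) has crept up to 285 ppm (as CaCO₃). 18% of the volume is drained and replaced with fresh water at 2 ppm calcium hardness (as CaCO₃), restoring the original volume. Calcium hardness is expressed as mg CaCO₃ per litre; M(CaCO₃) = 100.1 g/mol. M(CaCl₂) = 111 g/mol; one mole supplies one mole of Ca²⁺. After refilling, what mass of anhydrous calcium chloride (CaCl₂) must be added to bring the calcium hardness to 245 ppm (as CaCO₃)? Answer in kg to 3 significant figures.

After draining 18% and refilling: 285 × 0.82 + 2 × 0.18 = 234.06 ppm.
Deficit to target: 245 − 234.06 = 10.94 mg/L.
As CaCO₃: 10.94 mg/L × 810,000 L = 8861 g; ÷ 100.1 = 88.53 mol Ca²⁺.
Mass: 88.53 × 111 = 9826 g.

9.83 kg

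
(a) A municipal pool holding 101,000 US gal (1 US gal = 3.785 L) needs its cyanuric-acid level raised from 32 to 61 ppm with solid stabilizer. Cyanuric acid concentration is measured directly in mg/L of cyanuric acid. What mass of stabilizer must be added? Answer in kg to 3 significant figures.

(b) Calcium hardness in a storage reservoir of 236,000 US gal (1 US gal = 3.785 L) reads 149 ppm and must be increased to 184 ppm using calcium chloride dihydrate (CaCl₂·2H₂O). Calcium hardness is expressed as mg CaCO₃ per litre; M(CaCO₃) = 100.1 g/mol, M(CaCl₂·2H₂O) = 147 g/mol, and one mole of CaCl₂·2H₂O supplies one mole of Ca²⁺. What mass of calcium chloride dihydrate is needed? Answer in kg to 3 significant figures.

(a) Volume: 101,000 US gal × 3.785 L/gal = 382,285 L.
(a) CYA to add: (61 − 32) = 29 mg/L × 382,285 L = 11,090 g cyanuric acid.

(b) Volume: 236,000 US gal × 3.785 L/gal = 893,260 L.
(b) Hardness to add: (184 − 149) = 35 mg/L as CaCO₃ × 893,260 L = 31,260 g as CaCO₃.
(b) Moles of Ca²⁺ (1 mol Ca²⁺ ≡ 1 mol CaCO₃): 31,260 / 100.1 g/mol = 312.3 mol.
(b) Mass of CaCl₂·2H₂O: 312.3 × 147 = 45,910 g.

(a) 11.1 kg; (b) 45.9 kg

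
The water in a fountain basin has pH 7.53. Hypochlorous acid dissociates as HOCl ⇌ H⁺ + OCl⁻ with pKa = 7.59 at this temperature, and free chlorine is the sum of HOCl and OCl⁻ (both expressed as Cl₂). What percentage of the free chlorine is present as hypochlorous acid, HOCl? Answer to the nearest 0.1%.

[OCl⁻]/[HOCl] = 10^(pH − pKa) = 10^(7.53 − 7.59) = 10^-0.06 = 0.871.
Fraction as HOCl = 1 / (1 + 0.871) = 0.5345.

53.4%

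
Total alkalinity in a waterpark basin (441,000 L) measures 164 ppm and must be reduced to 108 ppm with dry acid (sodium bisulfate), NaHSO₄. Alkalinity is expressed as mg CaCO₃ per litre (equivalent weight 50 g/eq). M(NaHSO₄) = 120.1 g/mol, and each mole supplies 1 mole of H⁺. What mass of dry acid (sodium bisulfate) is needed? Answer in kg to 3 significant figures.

59.3 kg

Alkalinity to neutralize: (164 − 108) = 56 mg/L as CaCO₃ × 441,000 L = 24,700 g as CaCO₃.
Equivalents of H⁺ required: 24,700 ÷ 50 g/eq = 493.9 eq = 493.9 mol NaHSO₄.
Mass of NaHSO₄: 493.9 × 120.1 = 59,320 g.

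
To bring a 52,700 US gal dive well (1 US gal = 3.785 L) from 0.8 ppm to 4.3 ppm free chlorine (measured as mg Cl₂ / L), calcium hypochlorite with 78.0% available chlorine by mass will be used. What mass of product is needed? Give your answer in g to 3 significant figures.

895 g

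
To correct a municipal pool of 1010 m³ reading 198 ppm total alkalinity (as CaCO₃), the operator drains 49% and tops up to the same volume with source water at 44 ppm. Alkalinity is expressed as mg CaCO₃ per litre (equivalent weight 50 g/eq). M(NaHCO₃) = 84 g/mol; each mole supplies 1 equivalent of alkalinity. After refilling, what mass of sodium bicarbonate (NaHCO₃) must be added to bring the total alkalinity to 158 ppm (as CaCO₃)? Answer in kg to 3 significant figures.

Volume: 1010 m³ = 1,010,000 L.
After draining 49% and refilling: 198 × 0.51 + 44 × 0.49 = 122.54 ppm.
Deficit to target: 158 − 122.54 = 35.46 mg/L.
As CaCO₃: 35.46 mg/L × 1,010,000 L = 35,810 g; ÷ 50 g/eq ÷ 1 = 716.3 mol NaHCO₃.
Mass: 716.3 × 84 = 60,170 g.

60.2 kg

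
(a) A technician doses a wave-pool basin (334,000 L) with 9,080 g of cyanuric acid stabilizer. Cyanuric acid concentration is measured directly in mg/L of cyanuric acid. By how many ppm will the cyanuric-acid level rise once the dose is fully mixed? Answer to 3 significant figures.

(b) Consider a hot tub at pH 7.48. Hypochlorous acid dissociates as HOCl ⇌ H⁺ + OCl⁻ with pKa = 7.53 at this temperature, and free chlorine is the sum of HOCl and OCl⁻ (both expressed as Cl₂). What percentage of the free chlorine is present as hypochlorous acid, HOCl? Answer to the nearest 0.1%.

(a) 27.2 ppm; (b) 52.9%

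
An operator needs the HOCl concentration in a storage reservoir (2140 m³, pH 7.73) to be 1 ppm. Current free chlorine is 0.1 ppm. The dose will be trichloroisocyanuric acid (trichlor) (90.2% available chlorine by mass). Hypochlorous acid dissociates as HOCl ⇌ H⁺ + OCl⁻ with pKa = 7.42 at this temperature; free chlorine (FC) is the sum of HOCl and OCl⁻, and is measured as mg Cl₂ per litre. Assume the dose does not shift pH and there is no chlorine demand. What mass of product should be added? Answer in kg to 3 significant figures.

Volume: 2140 m³ = 2,140,000 L.
[OCl⁻]/[HOCl] = 10^(pH − pKa) = 10^(7.73 − 7.42) = 2.042; fraction as HOCl = 1/(1 + 2.042) = 0.3288.
Free chlorine required for 1 ppm HOCl: 1 / 0.3288 = 3.042 ppm.
FC to add: 3.042 − 0.1 = 2.942 mg/L as Cl₂.
Cl₂ equivalent: 2.942 mg/L × 2,140,000 L = 6295 g.
Product at 90.2% available Cl: 6295 / 0.902 = 6979 g.

6.98 kg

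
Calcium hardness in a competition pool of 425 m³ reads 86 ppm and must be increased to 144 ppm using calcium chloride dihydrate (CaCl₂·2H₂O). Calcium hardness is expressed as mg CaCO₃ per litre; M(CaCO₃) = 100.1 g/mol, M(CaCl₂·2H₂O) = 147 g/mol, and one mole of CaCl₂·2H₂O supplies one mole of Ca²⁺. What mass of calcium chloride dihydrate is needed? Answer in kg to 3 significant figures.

Volume: 425 m³ = 425,000 L.
Hardness to add: (144 − 86) = 58 mg/L as CaCO₃ × 425,000 L = 24,650 g as CaCO₃.
Moles of Ca²⁺ (1 mol Ca²⁺ ≡ 1 mol CaCO₃): 24,650 / 100.1 g/mol = 246.3 mol.
Mass of CaCl₂·2H₂O: 246.3 × 147 = 36,200 g.

36.2 kg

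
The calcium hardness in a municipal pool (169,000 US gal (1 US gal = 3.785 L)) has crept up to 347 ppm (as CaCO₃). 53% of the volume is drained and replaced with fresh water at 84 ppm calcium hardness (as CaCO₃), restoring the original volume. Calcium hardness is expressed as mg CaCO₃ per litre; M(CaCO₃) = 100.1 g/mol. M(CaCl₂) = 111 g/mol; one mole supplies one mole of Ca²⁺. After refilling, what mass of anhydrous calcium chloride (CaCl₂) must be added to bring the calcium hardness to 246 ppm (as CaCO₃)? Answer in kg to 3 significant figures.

Volume: 169,000 US gal × 3.785 L/gal = 639,665 L.
After draining 53% and refilling: 347 × 0.47 + 84 × 0.53 = 207.61 ppm.
Deficit to target: 246 − 207.61 = 38.39 mg/L.
As CaCO₃: 38.39 mg/L × 639,665 L = 24,560 g; ÷ 100.1 = 245.3 mol Ca²⁺.
Mass: 245.3 × 111 = 27,230 g.

27.2 kg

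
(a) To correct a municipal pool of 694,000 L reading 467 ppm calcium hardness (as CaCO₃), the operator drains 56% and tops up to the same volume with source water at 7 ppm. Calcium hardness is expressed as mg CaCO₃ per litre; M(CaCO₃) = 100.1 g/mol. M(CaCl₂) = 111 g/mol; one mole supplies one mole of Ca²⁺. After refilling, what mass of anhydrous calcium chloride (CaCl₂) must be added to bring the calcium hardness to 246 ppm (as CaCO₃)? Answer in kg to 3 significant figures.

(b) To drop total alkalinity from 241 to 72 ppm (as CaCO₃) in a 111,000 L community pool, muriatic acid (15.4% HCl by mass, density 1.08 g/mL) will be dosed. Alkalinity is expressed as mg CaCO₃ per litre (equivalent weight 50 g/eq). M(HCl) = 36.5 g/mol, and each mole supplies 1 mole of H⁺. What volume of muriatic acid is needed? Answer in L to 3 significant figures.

(a) After draining 56% and refilling: 467 × 0.44 + 7 × 0.56 = 209.4 ppm.
(a) Deficit to target: 246 − 209.4 = 36.6 mg/L.
(a) As CaCO₃: 36.6 mg/L × 694,000 L = 25,400 g; ÷ 100.1 = 253.8 mol Ca²⁺.
(a) Mass: 253.8 × 111 = 28,170 g.

(b) Alkalinity to neutralize: (241 − 72) = 169 mg/L as CaCO₃ × 111,000 L = 18,760 g as CaCO₃.
(b) Equivalents of H⁺ required: 18,760 ÷ 50 g/eq = 375.2 eq = 375.2 mol HCl.
(b) Mass of HCl: 375.2 × 36.5 = 13,690 g.
(b) Mass of 15.4% solution: 13,690 / 0.154 = 88,920 g.
(b) Volume: 88,920 g ÷ 1.08 g/mL = 82,340 mL.

(a) 28.2 kg; (b) 82.3 L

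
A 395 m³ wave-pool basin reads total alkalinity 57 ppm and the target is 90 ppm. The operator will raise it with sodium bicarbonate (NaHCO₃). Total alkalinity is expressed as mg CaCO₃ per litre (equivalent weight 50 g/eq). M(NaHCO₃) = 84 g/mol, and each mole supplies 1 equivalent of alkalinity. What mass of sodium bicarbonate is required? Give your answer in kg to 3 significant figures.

Volume: 395 m³ = 395,000 L.
Alkalinity to add: (90 − 57) = 33 mg/L as CaCO₃ × 395,000 L = 13,040 g as CaCO₃.
Equivalents: 13,040 g ÷ 50 g/eq = 260.7 eq.
NaHCO₃ supplies 1 eq per mole → 260.7 mol.
Mass: 260.7 mol × 84 g/mol = 21,900 g.

21.9 kg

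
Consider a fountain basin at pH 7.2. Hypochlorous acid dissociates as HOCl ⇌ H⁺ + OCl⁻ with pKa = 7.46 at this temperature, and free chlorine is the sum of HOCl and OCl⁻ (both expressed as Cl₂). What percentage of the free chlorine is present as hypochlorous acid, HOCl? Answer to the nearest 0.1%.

64.5%

[OCl⁻]/[HOCl] = 10^(pH − pKa) = 10^(7.2 − 7.46) = 10^-0.26 = 0.5495.
Fraction as HOCl = 1 / (1 + 0.5495) = 0.6454.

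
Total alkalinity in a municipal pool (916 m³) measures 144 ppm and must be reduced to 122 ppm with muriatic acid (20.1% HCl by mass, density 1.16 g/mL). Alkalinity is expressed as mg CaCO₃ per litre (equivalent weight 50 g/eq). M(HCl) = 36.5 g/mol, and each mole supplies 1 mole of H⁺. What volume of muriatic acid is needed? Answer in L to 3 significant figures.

63.1 L

Volume: 916 m³ = 916,000 L.
Alkalinity to neutralize: (144 − 122) = 22 mg/L as CaCO₃ × 916,000 L = 20,150 g as CaCO₃.
Equivalents of H⁺ required: 20,150 ÷ 50 g/eq = 403 eq = 403 mol HCl.
Mass of HCl: 403 × 36.5 = 14,710 g.
Mass of 20.1% solution: 14,710 / 0.201 = 73,190 g.
Volume: 73,190 g ÷ 1.16 g/mL = 63,090 mL.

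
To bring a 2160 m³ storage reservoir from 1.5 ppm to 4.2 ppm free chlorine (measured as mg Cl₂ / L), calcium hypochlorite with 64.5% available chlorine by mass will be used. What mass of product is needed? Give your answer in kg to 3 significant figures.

9.04 kg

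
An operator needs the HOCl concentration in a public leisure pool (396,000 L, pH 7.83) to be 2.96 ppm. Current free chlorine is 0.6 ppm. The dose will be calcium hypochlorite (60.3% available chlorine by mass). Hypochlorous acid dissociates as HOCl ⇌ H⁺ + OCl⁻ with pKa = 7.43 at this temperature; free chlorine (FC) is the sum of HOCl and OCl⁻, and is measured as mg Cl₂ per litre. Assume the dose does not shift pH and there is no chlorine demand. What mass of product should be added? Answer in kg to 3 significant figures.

[OCl⁻]/[HOCl] = 10^(pH − pKa) = 10^(7.83 − 7.43) = 2.512; fraction as HOCl = 1/(1 + 2.512) = 0.2847.
Free chlorine required for 2.96 ppm HOCl: 2.96 / 0.2847 = 10.4 ppm.
FC to add: 10.4 − 0.6 = 9.795 mg/L as Cl₂.
Cl₂ equivalent: 9.795 mg/L × 396,000 L = 3879 g.
Product at 60.3% available Cl: 3879 / 0.603 = 6433 g.

6.43 kg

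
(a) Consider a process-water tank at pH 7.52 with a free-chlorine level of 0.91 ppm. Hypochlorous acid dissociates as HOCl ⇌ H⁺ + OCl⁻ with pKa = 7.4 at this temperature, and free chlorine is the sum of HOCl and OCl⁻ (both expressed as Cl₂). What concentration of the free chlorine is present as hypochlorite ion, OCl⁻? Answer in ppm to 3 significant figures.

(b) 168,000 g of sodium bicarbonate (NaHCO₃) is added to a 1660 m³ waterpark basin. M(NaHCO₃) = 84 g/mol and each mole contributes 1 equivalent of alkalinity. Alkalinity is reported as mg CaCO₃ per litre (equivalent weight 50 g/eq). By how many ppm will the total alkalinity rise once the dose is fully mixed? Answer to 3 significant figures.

(a) [OCl⁻]/[HOCl] = 10^(pH − pKa) = 10^(7.52 − 7.4) = 10^0.12 = 1.318.
(a) Fraction as HOCl = 1 / (1 + 1.318) = 0.4314.
(a) OCl⁻ = (1 − 0.4314) × 0.91 ppm = 0.5175 ppm.

(b) Volume: 1660 m³ = 1,660,000 L.
(b) Moles of NaHCO₃: 168,000 g ÷ 84 g/mol = 2000 mol → 2000 eq of alkalinity.
(b) As CaCO₃: 2000 eq × 50 g/eq = 100,000 g.
(b) Rise: 100,000 g / 1,660,000 L × 1000 = 60.24 mg/L.

(a) 0.517 ppm; (b) 60.2 ppm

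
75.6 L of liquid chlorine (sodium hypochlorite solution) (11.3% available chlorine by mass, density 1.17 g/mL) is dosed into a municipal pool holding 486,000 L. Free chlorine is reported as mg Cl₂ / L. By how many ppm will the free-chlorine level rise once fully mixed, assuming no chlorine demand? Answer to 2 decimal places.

20.57 ppm

Mass of solution: 75.6 L × 1000 mL/L × 1.17 g/mL = 88,450 g.
Available chlorine delivered: 88,450 g × 0.113 = 9995 g as Cl₂.
Concentration rise: 9995 g / 486,000 L = 20.57 mg/L = 20.57 ppm.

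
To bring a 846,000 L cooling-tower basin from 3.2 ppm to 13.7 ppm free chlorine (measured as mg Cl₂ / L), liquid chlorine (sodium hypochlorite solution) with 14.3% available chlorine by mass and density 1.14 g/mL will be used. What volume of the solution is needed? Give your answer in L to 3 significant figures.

54.5 L

Chlorine deficit: 13.7 − 3.2 = 10.5 ppm = 10.5 mg/L as Cl₂.
Cl₂ equivalent needed: 10.5 mg/L × 846,000 L = 8,883,000 mg = 8883 g.
Product at 14.3% available chlorine: 8883 / 0.143 = 62,120 g.
Volume at density 1.14 g/mL: 62,120 g ÷ 1.14 g/mL = 54,490 mL.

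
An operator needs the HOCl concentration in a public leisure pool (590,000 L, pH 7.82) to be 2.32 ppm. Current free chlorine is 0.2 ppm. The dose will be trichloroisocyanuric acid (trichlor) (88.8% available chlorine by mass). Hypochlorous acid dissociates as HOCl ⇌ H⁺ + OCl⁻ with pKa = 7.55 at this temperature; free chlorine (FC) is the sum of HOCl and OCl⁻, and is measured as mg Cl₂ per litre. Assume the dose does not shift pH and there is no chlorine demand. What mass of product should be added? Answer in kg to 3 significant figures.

4.28 kg

[OCl⁻]/[HOCl] = 10^(pH − pKa) = 10^(7.82 − 7.55) = 1.862; fraction as HOCl = 1/(1 + 1.862) = 0.3494.
Free chlorine required for 2.32 ppm HOCl: 2.32 / 0.3494 = 6.64 ppm.
FC to add: 6.64 − 0.2 = 6.44 mg/L as Cl₂.
Cl₂ equivalent: 6.44 mg/L × 590,000 L = 3800 g.
Product at 88.8% available Cl: 3800 / 0.888 = 4279 g.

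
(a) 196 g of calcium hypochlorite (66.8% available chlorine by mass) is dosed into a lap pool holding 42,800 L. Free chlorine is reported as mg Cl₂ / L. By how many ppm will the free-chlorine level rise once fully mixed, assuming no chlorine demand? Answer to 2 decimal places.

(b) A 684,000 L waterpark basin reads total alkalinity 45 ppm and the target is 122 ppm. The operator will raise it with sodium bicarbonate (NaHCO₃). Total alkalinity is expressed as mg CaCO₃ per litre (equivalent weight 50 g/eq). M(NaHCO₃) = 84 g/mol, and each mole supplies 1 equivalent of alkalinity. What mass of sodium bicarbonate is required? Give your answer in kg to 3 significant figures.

(a) Available chlorine delivered: 196 g × 0.668 = 130.9 g as Cl₂.
(a) Concentration rise: 130.9 g / 42,800 L = 3.059 mg/L = 3.06 ppm.

(b) Alkalinity to add: (122 − 45) = 77 mg/L as CaCO₃ × 684,000 L = 52,670 g as CaCO₃.
(b) Equivalents: 52,670 g ÷ 50 g/eq = 1053 eq.
(b) NaHCO₃ supplies 1 eq per mole → 1053 mol.
(b) Mass: 1053 mol × 84 g/mol = 88,480 g.

(a) 3.06 ppm; (b) 88.5 kg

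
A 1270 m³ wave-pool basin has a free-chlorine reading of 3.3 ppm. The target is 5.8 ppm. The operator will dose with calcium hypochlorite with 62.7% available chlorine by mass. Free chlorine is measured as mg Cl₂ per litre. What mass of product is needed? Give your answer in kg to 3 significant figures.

5.06 kg

Volume: 1270 m³ = 1,270,000 L.
Chlorine deficit: 5.8 − 3.3 = 2.5 ppm = 2.5 mg/L as Cl₂.
Cl₂ equivalent needed: 2.5 mg/L × 1,270,000 L = 3,175,000 mg = 3175 g.
Product at 62.7% available chlorine: 3175 / 0.627 = 5064 g.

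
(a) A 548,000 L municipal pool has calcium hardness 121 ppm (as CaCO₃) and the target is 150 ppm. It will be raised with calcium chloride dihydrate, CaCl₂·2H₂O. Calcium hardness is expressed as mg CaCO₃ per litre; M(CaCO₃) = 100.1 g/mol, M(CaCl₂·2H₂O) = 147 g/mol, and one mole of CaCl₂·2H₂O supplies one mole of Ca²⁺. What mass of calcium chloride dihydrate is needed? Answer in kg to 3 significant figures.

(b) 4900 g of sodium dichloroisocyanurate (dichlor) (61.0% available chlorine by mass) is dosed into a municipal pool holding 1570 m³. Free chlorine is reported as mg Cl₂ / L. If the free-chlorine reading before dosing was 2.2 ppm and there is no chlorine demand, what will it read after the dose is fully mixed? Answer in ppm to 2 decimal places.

(a) Hardness to add: (150 − 121) = 29 mg/L as CaCO₃ × 548,000 L = 15,890 g as CaCO₃.
(a) Moles of Ca²⁺ (1 mol Ca²⁺ ≡ 1 mol CaCO₃): 15,890 / 100.1 g/mol = 158.8 mol.
(a) Mass of CaCl₂·2H₂O: 158.8 × 147 = 23,340 g.

(b) Volume: 1570 m³ = 1,570,000 L.
(b) Available chlorine delivered: 4900 g × 0.61 = 2989 g as Cl₂.
(b) Concentration rise: 2989 g / 1,570,000 L = 1.904 mg/L = 1.90 ppm.
(b) Final FC: 2.2 + 1.90 = 4.10 ppm.

(a) 23.3 kg; (b) 4.10 ppm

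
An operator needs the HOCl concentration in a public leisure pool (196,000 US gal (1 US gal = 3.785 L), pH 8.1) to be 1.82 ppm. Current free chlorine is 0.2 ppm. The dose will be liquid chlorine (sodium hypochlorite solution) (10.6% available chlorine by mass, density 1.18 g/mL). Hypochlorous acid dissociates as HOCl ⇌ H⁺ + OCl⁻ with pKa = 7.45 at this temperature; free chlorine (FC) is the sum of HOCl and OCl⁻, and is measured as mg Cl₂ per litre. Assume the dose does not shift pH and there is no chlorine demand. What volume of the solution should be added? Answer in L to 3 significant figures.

Volume: 196,000 US gal × 3.785 L/gal = 741,860 L.
[OCl⁻]/[HOCl] = 10^(pH − pKa) = 10^(8.1 − 7.45) = 4.467; fraction as HOCl = 1/(1 + 4.467) = 0.1829.
Free chlorine required for 1.82 ppm HOCl: 1.82 / 0.1829 = 9.95 ppm.
FC to add: 9.95 − 0.2 = 9.75 mg/L as Cl₂.
Cl₂ equivalent: 9.75 mg/L × 741,860 L = 7233 g.
Product at 10.6% available Cl: 7233 / 0.106 = 68,230 g.
Volume: 68,230 g ÷ 1.18 g/mL = 57,830 mL.

57.8 L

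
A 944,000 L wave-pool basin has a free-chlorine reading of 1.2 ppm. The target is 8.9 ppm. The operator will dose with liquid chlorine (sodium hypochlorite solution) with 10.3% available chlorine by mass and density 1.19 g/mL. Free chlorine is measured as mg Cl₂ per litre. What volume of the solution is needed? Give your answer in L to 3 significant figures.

Chlorine deficit: 8.9 − 1.2 = 7.7 ppm = 7.7 mg/L as Cl₂.
Cl₂ equivalent needed: 7.7 mg/L × 944,000 L = 7,269,000 mg = 7269 g.
Product at 10.3% available chlorine: 7269 / 0.103 = 70,570 g.
Volume at density 1.19 g/mL: 70,570 g ÷ 1.19 g/mL = 59,300 mL.

59.3 L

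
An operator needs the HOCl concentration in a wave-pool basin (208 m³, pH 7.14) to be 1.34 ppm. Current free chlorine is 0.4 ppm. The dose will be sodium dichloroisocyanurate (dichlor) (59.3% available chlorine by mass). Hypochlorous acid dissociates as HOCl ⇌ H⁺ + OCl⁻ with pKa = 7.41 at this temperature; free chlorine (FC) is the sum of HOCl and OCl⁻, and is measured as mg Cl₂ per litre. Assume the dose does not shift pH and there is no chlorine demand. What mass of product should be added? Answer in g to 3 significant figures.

Volume: 208 m³ = 208,000 L.
[OCl⁻]/[HOCl] = 10^(pH − pKa) = 10^(7.14 − 7.41) = 0.537; fraction as HOCl = 1/(1 + 0.537) = 0.6506.
Free chlorine required for 1.34 ppm HOCl: 1.34 / 0.6506 = 2.06 ppm.
FC to add: 2.06 − 0.4 = 1.66 mg/L as Cl₂.
Cl₂ equivalent: 1.66 mg/L × 208,000 L = 345.2 g.
Product at 59.3% available Cl: 345.2 / 0.593 = 582.1 g.

582 g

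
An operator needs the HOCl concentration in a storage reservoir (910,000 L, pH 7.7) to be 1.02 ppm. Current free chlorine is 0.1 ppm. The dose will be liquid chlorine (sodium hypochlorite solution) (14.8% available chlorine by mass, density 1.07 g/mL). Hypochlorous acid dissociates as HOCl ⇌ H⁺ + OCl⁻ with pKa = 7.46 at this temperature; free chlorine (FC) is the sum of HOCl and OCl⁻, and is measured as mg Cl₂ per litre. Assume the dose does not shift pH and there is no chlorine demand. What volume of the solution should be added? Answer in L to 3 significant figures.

[OCl⁻]/[HOCl] = 10^(pH − pKa) = 10^(7.7 − 7.46) = 1.738; fraction as HOCl = 1/(1 + 1.738) = 0.3653.
Free chlorine required for 1.02 ppm HOCl: 1.02 / 0.3653 = 2.793 ppm.
FC to add: 2.793 − 0.1 = 2.693 mg/L as Cl₂.
Cl₂ equivalent: 2.693 mg/L × 910,000 L = 2450 g.
Product at 14.8% available Cl: 2450 / 0.148 = 16,560 g.
Volume: 16,560 g ÷ 1.07 g/mL = 15,470 mL.

15.5 L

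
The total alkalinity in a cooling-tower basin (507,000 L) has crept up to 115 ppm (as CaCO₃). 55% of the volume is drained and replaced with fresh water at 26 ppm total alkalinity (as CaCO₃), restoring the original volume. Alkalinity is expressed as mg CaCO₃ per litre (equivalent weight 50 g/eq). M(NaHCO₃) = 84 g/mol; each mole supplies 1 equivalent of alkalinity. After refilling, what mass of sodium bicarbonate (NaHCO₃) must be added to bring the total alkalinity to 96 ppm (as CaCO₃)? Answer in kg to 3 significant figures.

After draining 55% and refilling: 115 × 0.45 + 26 × 0.55 = 66.05 ppm.
Deficit to target: 96 − 66.05 = 29.95 mg/L.
As CaCO₃: 29.95 mg/L × 507,000 L = 15,180 g; ÷ 50 g/eq ÷ 1 = 303.7 mol NaHCO₃.
Mass: 303.7 × 84 = 25,510 g.

25.5 kg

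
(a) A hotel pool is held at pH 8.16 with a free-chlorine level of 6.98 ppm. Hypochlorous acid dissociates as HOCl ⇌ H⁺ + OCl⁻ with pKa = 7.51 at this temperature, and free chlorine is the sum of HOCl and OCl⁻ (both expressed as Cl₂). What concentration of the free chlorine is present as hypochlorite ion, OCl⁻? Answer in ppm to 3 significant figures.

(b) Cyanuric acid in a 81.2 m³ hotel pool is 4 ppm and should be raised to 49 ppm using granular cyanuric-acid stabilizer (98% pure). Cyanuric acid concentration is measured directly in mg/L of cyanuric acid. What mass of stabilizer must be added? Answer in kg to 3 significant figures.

(a) 5.70 ppm; (b) 3.73 kg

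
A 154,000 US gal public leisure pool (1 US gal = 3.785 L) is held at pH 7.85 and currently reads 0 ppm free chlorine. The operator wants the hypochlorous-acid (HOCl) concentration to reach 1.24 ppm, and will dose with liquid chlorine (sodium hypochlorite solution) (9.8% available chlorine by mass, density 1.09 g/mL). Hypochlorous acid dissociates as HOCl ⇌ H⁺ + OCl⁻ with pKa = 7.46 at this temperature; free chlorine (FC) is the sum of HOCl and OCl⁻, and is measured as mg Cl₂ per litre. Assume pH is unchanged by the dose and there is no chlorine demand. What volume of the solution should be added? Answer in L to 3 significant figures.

23.4 L

Volume: 154,000 US gal × 3.785 L/gal = 582,890 L.
[OCl⁻]/[HOCl] = 10^(pH − pKa) = 10^(7.85 − 7.46) = 2.455; fraction as HOCl = 1/(1 + 2.455) = 0.2895.
Free chlorine required for 1.24 ppm HOCl: 1.24 / 0.2895 = 4.284 ppm.
FC to add: 4.284 − 0 = 4.284 mg/L as Cl₂.
Cl₂ equivalent: 4.284 mg/L × 582,890 L = 2497 g.
Product at 9.8% available Cl: 2497 / 0.098 = 25,480 g.
Volume: 25,480 g ÷ 1.09 g/mL = 23,380 mL.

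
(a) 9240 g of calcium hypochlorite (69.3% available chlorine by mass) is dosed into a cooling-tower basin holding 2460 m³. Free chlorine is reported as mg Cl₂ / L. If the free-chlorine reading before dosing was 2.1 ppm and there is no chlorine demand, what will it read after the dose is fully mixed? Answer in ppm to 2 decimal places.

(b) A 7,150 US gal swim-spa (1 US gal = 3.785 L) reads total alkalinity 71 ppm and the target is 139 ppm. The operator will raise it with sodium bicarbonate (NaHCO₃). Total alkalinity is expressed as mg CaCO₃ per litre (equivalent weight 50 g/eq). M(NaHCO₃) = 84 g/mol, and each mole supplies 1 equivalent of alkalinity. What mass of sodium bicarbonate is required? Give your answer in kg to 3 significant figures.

(a) 4.70 ppm; (b) 3.09 kg

(a) Volume: 2460 m³ = 2,460,000 L.
(a) Available chlorine delivered: 9240 g × 0.693 = 6403 g as Cl₂.
(a) Concentration rise: 6403 g / 2,460,000 L = 2.603 mg/L = 2.60 ppm.
(a) Final FC: 2.1 + 2.60 = 4.70 ppm.

(b) Volume: 7,150 US gal × 3.785 L/gal = 27,063 L.
(b) Alkalinity to add: (139 − 71) = 68 mg/L as CaCO₃ × 27,063 L = 1840 g as CaCO₃.
(b) Equivalents: 1840 g ÷ 50 g/eq = 36.81 eq.
(b) NaHCO₃ supplies 1 eq per mole → 36.81 mol.
(b) Mass: 36.81 mol × 84 g/mol = 3092 g.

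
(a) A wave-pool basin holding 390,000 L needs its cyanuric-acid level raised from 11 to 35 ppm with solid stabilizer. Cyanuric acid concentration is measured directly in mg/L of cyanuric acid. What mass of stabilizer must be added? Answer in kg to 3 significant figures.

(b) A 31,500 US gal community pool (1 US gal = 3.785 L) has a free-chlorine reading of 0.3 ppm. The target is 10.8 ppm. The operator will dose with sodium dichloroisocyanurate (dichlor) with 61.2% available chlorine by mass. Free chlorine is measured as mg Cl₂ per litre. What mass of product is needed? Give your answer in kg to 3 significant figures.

(a) CYA to add: (35 − 11) = 24 mg/L × 390,000 L = 9360 g cyanuric acid.

(b) Volume: 31,500 US gal × 3.785 L/gal = 119,228 L.
(b) Chlorine deficit: 10.8 − 0.3 = 10.5 ppm = 10.5 mg/L as Cl₂.
(b) Cl₂ equivalent needed: 10.5 mg/L × 119,228 L = 1,252,000 mg = 1252 g.
(b) Product at 61.2% available chlorine: 1252 / 0.612 = 2046 g.

(a) 9.36 kg; (b) 2.05 kg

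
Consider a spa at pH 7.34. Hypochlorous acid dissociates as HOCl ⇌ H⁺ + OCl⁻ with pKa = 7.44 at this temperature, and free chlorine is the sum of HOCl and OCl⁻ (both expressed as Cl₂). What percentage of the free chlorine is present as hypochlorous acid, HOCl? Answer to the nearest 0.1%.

55.7%

[OCl⁻]/[HOCl] = 10^(pH − pKa) = 10^(7.34 − 7.44) = 10^-0.10 = 0.7943.
Fraction as HOCl = 1 / (1 + 0.7943) = 0.5573.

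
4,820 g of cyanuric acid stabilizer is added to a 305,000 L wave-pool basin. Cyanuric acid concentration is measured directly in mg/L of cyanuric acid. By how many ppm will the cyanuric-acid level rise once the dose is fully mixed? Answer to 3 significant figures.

Rise: 4,820 g / 305,000 L × 1000 = 15.8 mg/L.

15.8 ppm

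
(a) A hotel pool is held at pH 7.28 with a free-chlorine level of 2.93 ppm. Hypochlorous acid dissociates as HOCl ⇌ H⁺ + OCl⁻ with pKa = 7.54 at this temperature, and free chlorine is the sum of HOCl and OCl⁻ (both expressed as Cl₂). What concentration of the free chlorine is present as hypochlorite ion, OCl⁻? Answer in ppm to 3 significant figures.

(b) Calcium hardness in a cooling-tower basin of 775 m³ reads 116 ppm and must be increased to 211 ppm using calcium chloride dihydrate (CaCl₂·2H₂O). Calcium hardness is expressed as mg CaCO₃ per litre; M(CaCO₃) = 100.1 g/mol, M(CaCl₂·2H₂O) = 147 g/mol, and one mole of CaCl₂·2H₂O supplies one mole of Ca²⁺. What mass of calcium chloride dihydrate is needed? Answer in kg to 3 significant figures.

(a) 1.04 ppm; (b) 108 kg

(a) [OCl⁻]/[HOCl] = 10^(pH − pKa) = 10^(7.28 − 7.54) = 10^-0.26 = 0.5495.
(a) Fraction as HOCl = 1 / (1 + 0.5495) = 0.6454.
(a) OCl⁻ = (1 − 0.6454) × 2.93 ppm = 1.039 ppm.

(b) Volume: 775 m³ = 775,000 L.
(b) Hardness to add: (211 − 116) = 95 mg/L as CaCO₃ × 775,000 L = 73,620 g as CaCO₃.
(b) Moles of Ca²⁺ (1 mol Ca²⁺ ≡ 1 mol CaCO₃): 73,620 / 100.1 g/mol = 735.5 mol.
(b) Mass of CaCl₂·2H₂O: 735.5 × 147 = 108,100 g.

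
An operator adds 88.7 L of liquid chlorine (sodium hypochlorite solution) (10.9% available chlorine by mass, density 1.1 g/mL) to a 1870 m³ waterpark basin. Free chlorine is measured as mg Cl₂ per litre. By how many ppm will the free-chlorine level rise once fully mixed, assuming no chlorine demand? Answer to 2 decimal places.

5.69 ppm

Volume: 1870 m³ = 1,870,000 L.
Mass of solution: 88.7 L × 1000 mL/L × 1.1 g/mL = 97,570 g.
Available chlorine delivered: 97,570 g × 0.109 = 10,640 g as Cl₂.
Concentration rise: 10,640 g / 1,870,000 L = 5.687 mg/L = 5.69 ppm.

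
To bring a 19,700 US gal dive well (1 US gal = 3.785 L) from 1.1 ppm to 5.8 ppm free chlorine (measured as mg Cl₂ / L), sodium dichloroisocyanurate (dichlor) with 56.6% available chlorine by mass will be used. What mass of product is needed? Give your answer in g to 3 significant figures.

Volume: 19,700 US gal × 3.785 L/gal = 74,564 L.
Chlorine deficit: 5.8 − 1.1 = 4.7 ppm = 4.7 mg/L as Cl₂.
Cl₂ equivalent needed: 4.7 mg/L × 74,564 L = 350,500 mg = 350.5 g.
Product at 56.6% available chlorine: 350.5 / 0.566 = 619.2 g.

619 g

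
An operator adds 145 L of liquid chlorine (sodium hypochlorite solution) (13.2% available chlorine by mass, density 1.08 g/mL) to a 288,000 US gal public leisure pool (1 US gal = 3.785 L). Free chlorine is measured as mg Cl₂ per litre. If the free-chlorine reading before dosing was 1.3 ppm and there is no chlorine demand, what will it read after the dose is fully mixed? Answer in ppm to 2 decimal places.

Volume: 288,000 US gal × 3.785 L/gal = 1,090,080 L.
Mass of solution: 145 L × 1000 mL/L × 1.08 g/mL = 156,600 g.
Available chlorine delivered: 156,600 g × 0.132 = 20,670 g as Cl₂.
Concentration rise: 20,670 g / 1,090,080 L = 18.96 mg/L = 18.96 ppm.
Final FC: 1.3 + 18.96 = 20.26 ppm.

20.26 ppm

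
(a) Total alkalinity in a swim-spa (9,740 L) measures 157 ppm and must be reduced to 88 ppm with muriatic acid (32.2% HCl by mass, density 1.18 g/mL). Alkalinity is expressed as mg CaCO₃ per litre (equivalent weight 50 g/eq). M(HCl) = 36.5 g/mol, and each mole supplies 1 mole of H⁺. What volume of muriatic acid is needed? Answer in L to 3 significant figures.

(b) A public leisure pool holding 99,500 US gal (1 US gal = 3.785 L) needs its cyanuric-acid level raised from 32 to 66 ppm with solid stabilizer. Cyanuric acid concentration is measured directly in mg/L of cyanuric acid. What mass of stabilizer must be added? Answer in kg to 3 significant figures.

(a) 1.29 L; (b) 12.8 kg

(a) Alkalinity to neutralize: (157 − 88) = 69 mg/L as CaCO₃ × 9,740 L = 672.1 g as CaCO₃.
(a) Equivalents of H⁺ required: 672.1 ÷ 50 g/eq = 13.44 eq = 13.44 mol HCl.
(a) Mass of HCl: 13.44 × 36.5 = 490.6 g.
(a) Mass of 32.2% solution: 490.6 / 0.322 = 1524 g.
(a) Volume: 1524 g ÷ 1.18 g/mL = 1291 mL.

(b) Volume: 99,500 US gal × 3.785 L/gal = 376,608 L.
(b) CYA to add: (66 − 32) = 34 mg/L × 376,608 L = 12,800 g cyanuric acid.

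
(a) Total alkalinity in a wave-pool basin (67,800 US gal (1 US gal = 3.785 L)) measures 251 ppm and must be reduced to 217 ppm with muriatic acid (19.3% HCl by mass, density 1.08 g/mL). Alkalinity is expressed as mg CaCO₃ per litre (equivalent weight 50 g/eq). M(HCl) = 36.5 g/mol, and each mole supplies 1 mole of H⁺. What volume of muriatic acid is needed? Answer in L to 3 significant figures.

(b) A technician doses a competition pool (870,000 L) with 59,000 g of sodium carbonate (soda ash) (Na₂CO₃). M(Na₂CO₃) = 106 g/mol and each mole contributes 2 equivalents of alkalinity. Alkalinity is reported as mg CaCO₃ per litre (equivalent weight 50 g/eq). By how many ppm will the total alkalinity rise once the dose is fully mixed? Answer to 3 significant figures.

(a) Volume: 67,800 US gal × 3.785 L/gal = 256,623 L.
(a) Alkalinity to neutralize: (251 − 217) = 34 mg/L as CaCO₃ × 256,623 L = 8725 g as CaCO₃.
(a) Equivalents of H⁺ required: 8725 ÷ 50 g/eq = 174.5 eq = 174.5 mol HCl.
(a) Mass of HCl: 174.5 × 36.5 = 6369 g.
(a) Mass of 19.3% solution: 6369 / 0.193 = 33,000 g.
(a) Volume: 33,000 g ÷ 1.08 g/mL = 30,560 mL.

(b) Moles of Na₂CO₃: 59,000 g ÷ 106 g/mol = 556.6 mol → 1113 eq of alkalinity.
(b) As CaCO₃: 1113 eq × 50 g/eq = 55,660 g.
(b) Rise: 55,660 g / 870,000 L × 1000 = 63.98 mg/L.

(a) 30.6 L; (b) 64.0 ppm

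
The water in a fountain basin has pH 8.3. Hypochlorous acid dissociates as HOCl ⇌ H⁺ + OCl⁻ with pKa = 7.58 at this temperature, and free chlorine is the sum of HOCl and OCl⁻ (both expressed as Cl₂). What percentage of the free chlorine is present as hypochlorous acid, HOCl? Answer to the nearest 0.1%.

[OCl⁻]/[HOCl] = 10^(pH − pKa) = 10^(8.3 − 7.58) = 10^0.72 = 5.248.
Fraction as HOCl = 1 / (1 + 5.248) = 0.16.

16.0%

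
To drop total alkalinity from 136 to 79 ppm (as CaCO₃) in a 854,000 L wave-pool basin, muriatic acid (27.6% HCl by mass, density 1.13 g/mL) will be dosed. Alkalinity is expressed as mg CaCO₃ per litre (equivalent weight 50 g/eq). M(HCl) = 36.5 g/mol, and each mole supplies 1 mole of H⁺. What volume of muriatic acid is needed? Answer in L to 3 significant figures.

Alkalinity to neutralize: (136 − 79) = 57 mg/L as CaCO₃ × 854,000 L = 48,680 g as CaCO₃.
Equivalents of H⁺ required: 48,680 ÷ 50 g/eq = 973.6 eq = 973.6 mol HCl.
Mass of HCl: 973.6 × 36.5 = 35,530 g.
Mass of 27.6% solution: 35,530 / 0.276 = 128,700 g.
Volume: 128,700 g ÷ 1.13 g/mL = 113,900 mL.

114 L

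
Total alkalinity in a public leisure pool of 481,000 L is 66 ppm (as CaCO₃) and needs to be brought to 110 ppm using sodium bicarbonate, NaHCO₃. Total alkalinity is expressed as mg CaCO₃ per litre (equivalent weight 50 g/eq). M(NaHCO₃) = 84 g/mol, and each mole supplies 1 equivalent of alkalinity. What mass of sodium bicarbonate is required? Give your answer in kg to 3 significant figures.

Alkalinity to add: (110 − 66) = 44 mg/L as CaCO₃ × 481,000 L = 21,160 g as CaCO₃.
Equivalents: 21,160 g ÷ 50 g/eq = 423.3 eq.
NaHCO₃ supplies 1 eq per mole → 423.3 mol.
Mass: 423.3 mol × 84 g/mol = 35,560 g.

35.6 kg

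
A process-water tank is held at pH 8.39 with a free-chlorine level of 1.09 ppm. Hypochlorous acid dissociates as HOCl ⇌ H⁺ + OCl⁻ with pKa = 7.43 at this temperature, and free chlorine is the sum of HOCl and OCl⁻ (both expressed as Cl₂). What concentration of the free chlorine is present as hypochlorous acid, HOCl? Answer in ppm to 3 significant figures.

[OCl⁻]/[HOCl] = 10^(pH − pKa) = 10^(8.39 − 7.43) = 10^0.96 = 9.12.
Fraction as HOCl = 1 / (1 + 9.12) = 0.09881.
HOCl = 0.09881 × 1.09 ppm = 0.1077 ppm.

0.108 ppm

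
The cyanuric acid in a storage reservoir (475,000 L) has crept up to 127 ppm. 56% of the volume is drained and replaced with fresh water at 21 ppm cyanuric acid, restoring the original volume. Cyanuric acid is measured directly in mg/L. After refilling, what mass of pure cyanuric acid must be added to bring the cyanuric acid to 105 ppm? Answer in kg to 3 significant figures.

17.7 kg

After draining 56% and refilling: 127 × 0.44 + 21 × 0.56 = 67.64 ppm.
Deficit to target: 105 − 67.64 = 37.36 mg/L.
Mass: 37.36 mg/L × 475,000 L = 17,750 g cyanuric acid.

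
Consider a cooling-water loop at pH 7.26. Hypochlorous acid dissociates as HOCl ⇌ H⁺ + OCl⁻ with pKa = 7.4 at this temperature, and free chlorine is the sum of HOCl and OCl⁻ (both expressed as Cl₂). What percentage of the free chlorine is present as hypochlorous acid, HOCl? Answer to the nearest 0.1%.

58.0%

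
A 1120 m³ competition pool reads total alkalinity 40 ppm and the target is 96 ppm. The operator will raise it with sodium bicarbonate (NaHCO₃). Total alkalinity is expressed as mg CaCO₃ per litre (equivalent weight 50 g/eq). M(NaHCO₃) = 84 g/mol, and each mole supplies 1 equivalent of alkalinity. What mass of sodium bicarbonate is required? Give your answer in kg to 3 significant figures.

105 kg

Volume: 1120 m³ = 1,120,000 L.
Alkalinity to add: (96 − 40) = 56 mg/L as CaCO₃ × 1,120,000 L = 62,720 g as CaCO₃.
Equivalents: 62,720 g ÷ 50 g/eq = 1254 eq.
NaHCO₃ supplies 1 eq per mole → 1254 mol.
Mass: 1254 mol × 84 g/mol = 105,400 g.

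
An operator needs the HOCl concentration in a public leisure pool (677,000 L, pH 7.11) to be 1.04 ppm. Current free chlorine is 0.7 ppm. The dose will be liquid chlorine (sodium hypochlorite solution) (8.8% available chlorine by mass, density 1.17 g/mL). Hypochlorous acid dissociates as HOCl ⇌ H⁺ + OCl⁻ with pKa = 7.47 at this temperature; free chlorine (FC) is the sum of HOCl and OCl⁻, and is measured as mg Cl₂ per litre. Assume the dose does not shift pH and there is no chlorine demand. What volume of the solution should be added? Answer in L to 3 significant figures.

[OCl⁻]/[HOCl] = 10^(pH − pKa) = 10^(7.11 − 7.47) = 0.4365; fraction as HOCl = 1/(1 + 0.4365) = 0.6961.
Free chlorine required for 1.04 ppm HOCl: 1.04 / 0.6961 = 1.494 ppm.
FC to add: 1.494 − 0.7 = 0.794 mg/L as Cl₂.
Cl₂ equivalent: 0.794 mg/L × 677,000 L = 537.5 g.
Product at 8.8% available Cl: 537.5 / 0.088 = 6108 g.
Volume: 6108 g ÷ 1.17 g/mL = 5221 mL.

5.22 L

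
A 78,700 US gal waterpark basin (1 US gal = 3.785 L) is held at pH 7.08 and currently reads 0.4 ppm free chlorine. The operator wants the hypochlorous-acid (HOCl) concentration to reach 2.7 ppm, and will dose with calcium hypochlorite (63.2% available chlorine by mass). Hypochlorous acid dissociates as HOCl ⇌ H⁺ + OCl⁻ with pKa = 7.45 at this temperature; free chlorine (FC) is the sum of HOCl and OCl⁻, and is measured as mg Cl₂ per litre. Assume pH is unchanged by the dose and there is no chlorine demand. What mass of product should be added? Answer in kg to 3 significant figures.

Volume: 78,700 US gal × 3.785 L/gal = 297,880 L.
[OCl⁻]/[HOCl] = 10^(pH − pKa) = 10^(7.08 − 7.45) = 0.4266; fraction as HOCl = 1/(1 + 0.4266) = 0.701.
Free chlorine required for 2.7 ppm HOCl: 2.7 / 0.701 = 3.852 ppm.
FC to add: 3.852 − 0.4 = 3.452 mg/L as Cl₂.
Cl₂ equivalent: 3.452 mg/L × 297,880 L = 1028 g.
Product at 63.2% available Cl: 1028 / 0.632 = 1627 g.

1.63 kg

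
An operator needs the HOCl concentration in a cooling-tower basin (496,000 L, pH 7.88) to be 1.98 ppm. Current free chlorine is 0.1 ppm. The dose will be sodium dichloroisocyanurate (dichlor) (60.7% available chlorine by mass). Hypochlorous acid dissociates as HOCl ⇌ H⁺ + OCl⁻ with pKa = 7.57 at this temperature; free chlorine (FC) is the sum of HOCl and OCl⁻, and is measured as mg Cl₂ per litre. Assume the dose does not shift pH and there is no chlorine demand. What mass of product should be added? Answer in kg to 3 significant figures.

4.84 kg

[OCl⁻]/[HOCl] = 10^(pH − pKa) = 10^(7.88 − 7.57) = 2.042; fraction as HOCl = 1/(1 + 2.042) = 0.3288.
Free chlorine required for 1.98 ppm HOCl: 1.98 / 0.3288 = 6.023 ppm.
FC to add: 6.023 − 0.1 = 5.923 mg/L as Cl₂.
Cl₂ equivalent: 5.923 mg/L × 496,000 L = 2938 g.
Product at 60.7% available Cl: 2938 / 0.607 = 4840 g.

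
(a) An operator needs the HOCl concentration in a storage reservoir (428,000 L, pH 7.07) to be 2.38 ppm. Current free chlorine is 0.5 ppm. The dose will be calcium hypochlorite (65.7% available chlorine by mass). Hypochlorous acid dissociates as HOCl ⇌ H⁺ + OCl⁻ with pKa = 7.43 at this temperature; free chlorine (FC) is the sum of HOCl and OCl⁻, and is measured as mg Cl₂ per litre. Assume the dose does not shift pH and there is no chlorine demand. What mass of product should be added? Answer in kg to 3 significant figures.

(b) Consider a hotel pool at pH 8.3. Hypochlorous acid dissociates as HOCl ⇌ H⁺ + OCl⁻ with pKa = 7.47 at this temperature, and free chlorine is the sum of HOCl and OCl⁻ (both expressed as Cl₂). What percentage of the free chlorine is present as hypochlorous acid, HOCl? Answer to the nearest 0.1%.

(a) [OCl⁻]/[HOCl] = 10^(pH − pKa) = 10^(7.07 − 7.43) = 0.4365; fraction as HOCl = 1/(1 + 0.4365) = 0.6961.
(a) Free chlorine required for 2.38 ppm HOCl: 2.38 / 0.6961 = 3.419 ppm.
(a) FC to add: 3.419 − 0.5 = 2.919 mg/L as Cl₂.
(a) Cl₂ equivalent: 2.919 mg/L × 428,000 L = 1249 g.
(a) Product at 65.7% available Cl: 1249 / 0.657 = 1902 g.

(b) [OCl⁻]/[HOCl] = 10^(pH − pKa) = 10^(8.3 − 7.47) = 10^0.83 = 6.761.
(b) Fraction as HOCl = 1 / (1 + 6.761) = 0.1289.

(a) 1.90 kg; (b) 12.9%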